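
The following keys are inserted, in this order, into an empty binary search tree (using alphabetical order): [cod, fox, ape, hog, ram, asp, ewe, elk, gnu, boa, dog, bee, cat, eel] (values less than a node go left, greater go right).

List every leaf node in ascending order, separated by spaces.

cod: root
fox: right child of cod (depth 1)
ape: left child of cod (depth 1)
hog: right child of fox (depth 2)
ram: right child of hog (depth 3)
asp: right child of ape (depth 2)
ewe: left child of fox (depth 2)
elk: left child of ewe (depth 3)
gnu: left child of hog (depth 3)
boa: right child of asp (depth 3)
dog: left child of elk (depth 4)
bee: left child of boa (depth 4)
cat: right child of boa (depth 4)
eel: right child of dog (depth 5)

bee cat eel gnu ram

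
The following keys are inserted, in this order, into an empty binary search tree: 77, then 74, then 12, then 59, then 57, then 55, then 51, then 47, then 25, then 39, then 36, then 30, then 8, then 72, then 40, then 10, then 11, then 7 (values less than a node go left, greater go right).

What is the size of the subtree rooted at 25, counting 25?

5

Resulting structure (node: left, right):
  77: L=74, R=–
  74: L=12, R=–
  12: L=8, R=59
  59: L=57, R=72
  57: L=55, R=–
  55: L=51, R=–
  51: L=47, R=–
  47: L=25, R=–
  25: L=–, R=39
  39: L=36, R=40
  36: L=30, R=–
  30: L=–, R=–
  8: L=7, R=10
  72: L=–, R=–
  40: L=–, R=–
  10: L=–, R=11
  11: L=–, R=–
  7: L=–, R=–

Subtree rooted at 25 contains: 25, 39, 36, 30, 40 — 5 nodes.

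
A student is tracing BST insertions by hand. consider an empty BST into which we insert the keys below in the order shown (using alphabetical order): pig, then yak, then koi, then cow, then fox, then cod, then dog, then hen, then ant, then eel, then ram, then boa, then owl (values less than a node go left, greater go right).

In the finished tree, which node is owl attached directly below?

koi

pig: root
yak: right child of pig (depth 1)
koi: left child of pig (depth 1)
cow: left child of koi (depth 2)
fox: right child of cow (depth 3)
cod: left child of cow (depth 3)
dog: left child of fox (depth 4)
hen: right child of fox (depth 4)
ant: left child of cod (depth 4)
eel: right child of dog (depth 5)
ram: left child of yak (depth 2)
boa: right child of ant (depth 5)
owl: right child of koi (depth 2)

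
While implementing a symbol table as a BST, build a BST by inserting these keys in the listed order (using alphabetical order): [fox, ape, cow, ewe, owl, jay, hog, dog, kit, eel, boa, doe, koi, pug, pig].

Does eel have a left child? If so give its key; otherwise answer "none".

none

fox: root
ape: left child of fox (depth 1)
cow: right child of ape (depth 2)
ewe: right child of cow (depth 3)
owl: right child of fox (depth 1)
jay: left child of owl (depth 2)
hog: left child of jay (depth 3)
dog: left child of ewe (depth 4)
kit: right child of jay (depth 3)
eel: right child of dog (depth 5)
boa: left child of cow (depth 3)
doe: left child of dog (depth 5)
koi: right child of kit (depth 4)
pug: right child of owl (depth 2)
pig: left child of pug (depth 3)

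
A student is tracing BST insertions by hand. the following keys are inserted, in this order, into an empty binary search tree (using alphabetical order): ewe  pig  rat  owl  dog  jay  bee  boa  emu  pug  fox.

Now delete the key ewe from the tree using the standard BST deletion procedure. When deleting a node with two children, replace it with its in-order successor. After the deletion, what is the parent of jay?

ewe: root
pig: right child of ewe (depth 1)
rat: right child of pig (depth 2)
owl: left child of pig (depth 2)
dog: left child of ewe (depth 1)
jay: left child of owl (depth 3)
bee: left child of dog (depth 2)
boa: right child of bee (depth 3)
emu: right child of dog (depth 2)
pug: left child of rat (depth 3)
fox: left child of jay (depth 4)

Delete ewe (two children — replace with in-order successor).
After deletion, jay's parent is owl.

owl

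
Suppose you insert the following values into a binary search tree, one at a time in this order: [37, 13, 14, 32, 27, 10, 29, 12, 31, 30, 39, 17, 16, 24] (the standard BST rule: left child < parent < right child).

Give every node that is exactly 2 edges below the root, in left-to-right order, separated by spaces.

Resulting structure (node: left, right):
  37: L=13, R=39
  13: L=10, R=14
  14: L=–, R=32
  32: L=27, R=–
  27: L=17, R=29
  10: L=–, R=12
  29: L=–, R=31
  12: L=–, R=–
  31: L=30, R=–
  30: L=–, R=–
  39: L=–, R=–
  17: L=16, R=24
  16: L=–, R=–
  24: L=–, R=–

10 14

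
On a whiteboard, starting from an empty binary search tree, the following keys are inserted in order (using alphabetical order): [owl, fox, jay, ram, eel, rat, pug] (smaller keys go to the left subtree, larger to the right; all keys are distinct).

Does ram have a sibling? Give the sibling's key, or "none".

Insert owl: tree is empty, so owl becomes the root.
Insert fox: fox < owl → go left. Place as left child of owl.
Insert jay: jay < owl → go left; jay > fox → go right. Place as right child of fox.
Insert ram: ram > owl → go right. Place as right child of owl.
Insert eel: eel < owl → go left; eel < fox → go left. Place as left child of fox.
Insert rat: rat > owl → go right; rat > ram → go right. Place as right child of ram.
Insert pug: pug > owl → go right; pug < ram → go left. Place as left child of ram.

ram's parent is owl; the other child of owl is fox.

fox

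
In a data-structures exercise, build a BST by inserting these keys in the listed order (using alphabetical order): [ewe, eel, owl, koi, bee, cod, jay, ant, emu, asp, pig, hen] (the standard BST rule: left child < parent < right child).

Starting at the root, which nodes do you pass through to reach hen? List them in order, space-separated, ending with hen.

ewe owl koi jay hen

Resulting structure (node: left, right):
  ewe: L=eel, R=owl
  eel: L=bee, R=emu
  owl: L=koi, R=pig
  koi: L=jay, R=–
  bee: L=ant, R=cod
  cod: L=–, R=–
  jay: L=hen, R=–
  ant: L=–, R=asp
  emu: L=–, R=–
  asp: L=–, R=–
  pig: L=–, R=–
  hen: L=–, R=–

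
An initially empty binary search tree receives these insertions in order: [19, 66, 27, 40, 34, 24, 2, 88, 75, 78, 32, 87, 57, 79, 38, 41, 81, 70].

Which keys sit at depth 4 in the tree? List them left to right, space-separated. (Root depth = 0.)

Insert 19: tree is empty, so 19 becomes the root.
Insert 66: 66 > 19 → go right. Place as right child of 19.
Insert 27: 27 > 19 → go right; 27 < 66 → go left. Place as left child of 66.
Insert 40: 40 > 19 → go right; 40 < 66 → go left; 40 > 27 → go right. Place as right child of 27.
Insert 34: 34 > 19 → go right; 34 < 66 → go left; 34 > 27 → go right; 34 < 40 → go left. Place as left child of 40.
Insert 24: 24 > 19 → go right; 24 < 66 → go left; 24 < 27 → go left. Place as left child of 27.
Insert 2: 2 < 19 → go left. Place as left child of 19.
Insert 88: 88 > 19 → go right; 88 > 66 → go right. Place as right child of 66.
Insert 75: 75 > 19 → go right; 75 > 66 → go right; 75 < 88 → go left. Place as left child of 88.
Insert 78: 78 > 19 → go right; 78 > 66 → go right; 78 < 88 → go left; 78 > 75 → go right. Place as right child of 75.
Insert 32: 32 > 19 → go right; 32 < 66 → go left; 32 > 27 → go right; 32 < 40 → go left; 32 < 34 → go left. Place as left child of 34.
Insert 87: 87 > 19 → go right; 87 > 66 → go right; 87 < 88 → go left; 87 > 75 → go right; 87 > 78 → go right. Place as right child of 78.
Insert 57: 57 > 19 → go right; 57 < 66 → go left; 57 > 27 → go right; 57 > 40 → go right. Place as right child of 40.
Insert 79: 79 > 19 → go right; 79 > 66 → go right; 79 < 88 → go left; 79 > 75 → go right; 79 > 78 → go right; 79 < 87 → go left. Place as left child of 87.
Insert 38: 38 > 19 → go right; 38 < 66 → go left; 38 > 27 → go right; 38 < 40 → go left; 38 > 34 → go right. Place as right child of 34.
Insert 41: 41 > 19 → go right; 41 < 66 → go left; 41 > 27 → go right; 41 > 40 → go right; 41 < 57 → go left. Place as left child of 57.
Insert 81: 81 > 19 → go right; 81 > 66 → go right; 81 < 88 → go left; 81 > 75 → go right; 81 > 78 → go right; 81 < 87 → go left; 81 > 79 → go right. Place as right child of 79.
Insert 70: 70 > 19 → go right; 70 > 66 → go right; 70 < 88 → go left; 70 < 75 → go left. Place as left child of 75.

34 57 70 78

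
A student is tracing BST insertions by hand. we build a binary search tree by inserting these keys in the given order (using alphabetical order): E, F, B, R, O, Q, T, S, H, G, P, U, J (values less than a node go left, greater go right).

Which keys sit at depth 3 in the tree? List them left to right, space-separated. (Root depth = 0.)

Insert E: tree is empty, so E becomes the root.
Insert F: F > E → go right. Place as right child of E.
Insert B: B < E → go left. Place as left child of E.
Insert R: R > E → go right; R > F → go right. Place as right child of F.
Insert O: O > E → go right; O > F → go right; O < R → go left. Place as left child of R.
Insert Q: Q > E → go right; Q > F → go right; Q < R → go left; Q > O → go right. Place as right child of O.
Insert T: T > E → go right; T > F → go right; T > R → go right. Place as right child of R.
Insert S: S > E → go right; S > F → go right; S > R → go right; S < T → go left. Place as left child of T.
Insert H: H > E → go right; H > F → go right; H < R → go left; H < O → go left. Place as left child of O.
Insert G: G > E → go right; G > F → go right; G < R → go left; G < O → go left; G < H → go left. Place as left child of H.
Insert P: P > E → go right; P > F → go right; P < R → go left; P > O → go right; P < Q → go left. Place as left child of Q.
Insert U: U > E → go right; U > F → go right; U > R → go right; U > T → go right. Place as right child of T.
Insert J: J > E → go right; J > F → go right; J < R → go left; J < O → go left; J > H → go right. Place as right child of H.

O T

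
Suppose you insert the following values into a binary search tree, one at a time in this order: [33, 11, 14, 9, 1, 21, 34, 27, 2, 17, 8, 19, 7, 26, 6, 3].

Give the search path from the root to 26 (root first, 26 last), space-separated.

33 11 14 21 27 26

Insert 33: tree is empty, so 33 becomes the root.
Insert 11: 11 < 33 → go left. Place as left child of 33.
Insert 14: 14 < 33 → go left; 14 > 11 → go right. Place as right child of 11.
Insert 9: 9 < 33 → go left; 9 < 11 → go left. Place as left child of 11.
Insert 1: 1 < 33 → go left; 1 < 11 → go left; 1 < 9 → go left. Place as left child of 9.
Insert 21: 21 < 33 → go left; 21 > 11 → go right; 21 > 14 → go right. Place as right child of 14.
Insert 34: 34 > 33 → go right. Place as right child of 33.
Insert 27: 27 < 33 → go left; 27 > 11 → go right; 27 > 14 → go right; 27 > 21 → go right. Place as right child of 21.
Insert 2: 2 < 33 → go left; 2 < 11 → go left; 2 < 9 → go left; 2 > 1 → go right. Place as right child of 1.
Insert 17: 17 < 33 → go left; 17 > 11 → go right; 17 > 14 → go right; 17 < 21 → go left. Place as left child of 21.
Insert 8: 8 < 33 → go left; 8 < 11 → go left; 8 < 9 → go left; 8 > 1 → go right; 8 > 2 → go right. Place as right child of 2.
Insert 19: 19 < 33 → go left; 19 > 11 → go right; 19 > 14 → go right; 19 < 21 → go left; 19 > 17 → go right. Place as right child of 17.
Insert 7: 7 < 33 → go left; 7 < 11 → go left; 7 < 9 → go left; 7 > 1 → go right; 7 > 2 → go right; 7 < 8 → go left. Place as left child of 8.
Insert 26: 26 < 33 → go left; 26 > 11 → go right; 26 > 14 → go right; 26 > 21 → go right; 26 < 27 → go left. Place as left child of 27.
Insert 6: 6 < 33 → go left; 6 < 11 → go left; 6 < 9 → go left; 6 > 1 → go right; 6 > 2 → go right; 6 < 8 → go left; 6 < 7 → go left. Place as left child of 7.
Insert 3: 3 < 33 → go left; 3 < 11 → go left; 3 < 9 → go left; 3 > 1 → go right; 3 > 2 → go right; 3 < 8 → go left; 3 < 7 → go left; 3 < 6 → go left. Place as left child of 6.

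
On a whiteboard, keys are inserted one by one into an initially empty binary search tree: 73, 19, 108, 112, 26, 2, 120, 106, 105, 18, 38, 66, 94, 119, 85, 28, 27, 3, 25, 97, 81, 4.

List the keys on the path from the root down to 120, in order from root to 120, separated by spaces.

Insert 73: tree is empty, so 73 becomes the root.
Insert 19: 19 < 73 → go left. Place as left child of 73.
Insert 108: 108 > 73 → go right. Place as right child of 73.
Insert 112: 112 > 73 → go right; 112 > 108 → go right. Place as right child of 108.
Insert 26: 26 < 73 → go left; 26 > 19 → go right. Place as right child of 19.
Insert 2: 2 < 73 → go left; 2 < 19 → go left. Place as left child of 19.
Insert 120: 120 > 73 → go right; 120 > 108 → go right; 120 > 112 → go right. Place as right child of 112.
Insert 106: 106 > 73 → go right; 106 < 108 → go left. Place as left child of 108.
Insert 105: 105 > 73 → go right; 105 < 108 → go left; 105 < 106 → go left. Place as left child of 106.
Insert 18: 18 < 73 → go left; 18 < 19 → go left; 18 > 2 → go right. Place as right child of 2.
Insert 38: 38 < 73 → go left; 38 > 19 → go right; 38 > 26 → go right. Place as right child of 26.
Insert 66: 66 < 73 → go left; 66 > 19 → go right; 66 > 26 → go right; 66 > 38 → go right. Place as right child of 38.
Insert 94: 94 > 73 → go right; 94 < 108 → go left; 94 < 106 → go left; 94 < 105 → go left. Place as left child of 105.
Insert 119: 119 > 73 → go right; 119 > 108 → go right; 119 > 112 → go right; 119 < 120 → go left. Place as left child of 120.
Insert 85: 85 > 73 → go right; 85 < 108 → go left; 85 < 106 → go left; 85 < 105 → go left; 85 < 94 → go left. Place as left child of 94.
Insert 28: 28 < 73 → go left; 28 > 19 → go right; 28 > 26 → go right; 28 < 38 → go left. Place as left child of 38.
Insert 27: 27 < 73 → go left; 27 > 19 → go right; 27 > 26 → go right; 27 < 38 → go left; 27 < 28 → go left. Place as left child of 28.
Insert 3: 3 < 73 → go left; 3 < 19 → go left; 3 > 2 → go right; 3 < 18 → go left. Place as left child of 18.
Insert 25: 25 < 73 → go left; 25 > 19 → go right; 25 < 26 → go left. Place as left child of 26.
Insert 97: 97 > 73 → go right; 97 < 108 → go left; 97 < 106 → go left; 97 < 105 → go left; 97 > 94 → go right. Place as right child of 94.
Insert 81: 81 > 73 → go right; 81 < 108 → go left; 81 < 106 → go left; 81 < 105 → go left; 81 < 94 → go left; 81 < 85 → go left. Place as left child of 85.
Insert 4: 4 < 73 → go left; 4 < 19 → go left; 4 > 2 → go right; 4 < 18 → go left; 4 > 3 → go right. Place as right child of 3.

73 108 112 120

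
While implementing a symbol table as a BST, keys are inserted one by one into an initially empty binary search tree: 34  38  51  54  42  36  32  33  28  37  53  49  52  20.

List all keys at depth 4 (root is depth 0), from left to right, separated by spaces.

34: root
38: right child of 34 (depth 1)
51: right child of 38 (depth 2)
54: right child of 51 (depth 3)
42: left child of 51 (depth 3)
36: left child of 38 (depth 2)
32: left child of 34 (depth 1)
33: right child of 32 (depth 2)
28: left child of 32 (depth 2)
37: right child of 36 (depth 3)
53: left child of 54 (depth 4)
49: right child of 42 (depth 4)
52: left child of 53 (depth 5)
20: left child of 28 (depth 3)

49 53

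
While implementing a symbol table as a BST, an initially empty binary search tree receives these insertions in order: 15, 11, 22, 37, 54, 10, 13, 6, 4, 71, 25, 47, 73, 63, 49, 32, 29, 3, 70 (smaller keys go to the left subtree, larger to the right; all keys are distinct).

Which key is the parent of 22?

15

Insert 15: tree is empty, so 15 becomes the root.
Insert 11: 11 < 15 → go left. Place as left child of 15.
Insert 22: 22 > 15 → go right. Place as right child of 15.
Insert 37: 37 > 15 → go right; 37 > 22 → go right. Place as right child of 22.
Insert 54: 54 > 15 → go right; 54 > 22 → go right; 54 > 37 → go right. Place as right child of 37.
Insert 10: 10 < 15 → go left; 10 < 11 → go left. Place as left child of 11.
Insert 13: 13 < 15 → go left; 13 > 11 → go right. Place as right child of 11.
Insert 6: 6 < 15 → go left; 6 < 11 → go left; 6 < 10 → go left. Place as left child of 10.
Insert 4: 4 < 15 → go left; 4 < 11 → go left; 4 < 10 → go left; 4 < 6 → go left. Place as left child of 6.
Insert 71: 71 > 15 → go right; 71 > 22 → go right; 71 > 37 → go right; 71 > 54 → go right. Place as right child of 54.
Insert 25: 25 > 15 → go right; 25 > 22 → go right; 25 < 37 → go left. Place as left child of 37.
Insert 47: 47 > 15 → go right; 47 > 22 → go right; 47 > 37 → go right; 47 < 54 → go left. Place as left child of 54.
Insert 73: 73 > 15 → go right; 73 > 22 → go right; 73 > 37 → go right; 73 > 54 → go right; 73 > 71 → go right. Place as right child of 71.
Insert 63: 63 > 15 → go right; 63 > 22 → go right; 63 > 37 → go right; 63 > 54 → go right; 63 < 71 → go left. Place as left child of 71.
Insert 49: 49 > 15 → go right; 49 > 22 → go right; 49 > 37 → go right; 49 < 54 → go left; 49 > 47 → go right. Place as right child of 47.
Insert 32: 32 > 15 → go right; 32 > 22 → go right; 32 < 37 → go left; 32 > 25 → go right. Place as right child of 25.
Insert 29: 29 > 15 → go right; 29 > 22 → go right; 29 < 37 → go left; 29 > 25 → go right; 29 < 32 → go left. Place as left child of 32.
Insert 3: 3 < 15 → go left; 3 < 11 → go left; 3 < 10 → go left; 3 < 6 → go left; 3 < 4 → go left. Place as left child of 4.
Insert 70: 70 > 15 → go right; 70 > 22 → go right; 70 > 37 → go right; 70 > 54 → go right; 70 < 71 → go left; 70 > 63 → go right. Place as right child of 63.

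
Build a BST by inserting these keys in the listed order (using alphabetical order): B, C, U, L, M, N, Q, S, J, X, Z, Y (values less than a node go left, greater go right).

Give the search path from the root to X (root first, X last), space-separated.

B C U X

B: root
C: right child of B (depth 1)
U: right child of C (depth 2)
L: left child of U (depth 3)
M: right child of L (depth 4)
N: right child of M (depth 5)
Q: right child of N (depth 6)
S: right child of Q (depth 7)
J: left child of L (depth 4)
X: right child of U (depth 3)
Z: right child of X (depth 4)
Y: left child of Z (depth 5)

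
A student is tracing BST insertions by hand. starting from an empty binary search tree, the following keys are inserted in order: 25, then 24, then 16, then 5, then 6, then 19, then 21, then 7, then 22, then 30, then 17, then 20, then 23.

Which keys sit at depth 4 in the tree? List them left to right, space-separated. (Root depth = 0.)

6 17 21

Insert 25: tree is empty, so 25 becomes the root.
Insert 24: 24 < 25 → go left. Place as left child of 25.
Insert 16: 16 < 25 → go left; 16 < 24 → go left. Place as left child of 24.
Insert 5: 5 < 25 → go left; 5 < 24 → go left; 5 < 16 → go left. Place as left child of 16.
Insert 6: 6 < 25 → go left; 6 < 24 → go left; 6 < 16 → go left; 6 > 5 → go right. Place as right child of 5.
Insert 19: 19 < 25 → go left; 19 < 24 → go left; 19 > 16 → go right. Place as right child of 16.
Insert 21: 21 < 25 → go left; 21 < 24 → go left; 21 > 16 → go right; 21 > 19 → go right. Place as right child of 19.
Insert 7: 7 < 25 → go left; 7 < 24 → go left; 7 < 16 → go left; 7 > 5 → go right; 7 > 6 → go right. Place as right child of 6.
Insert 22: 22 < 25 → go left; 22 < 24 → go left; 22 > 16 → go right; 22 > 19 → go right; 22 > 21 → go right. Place as right child of 21.
Insert 30: 30 > 25 → go right. Place as right child of 25.
Insert 17: 17 < 25 → go left; 17 < 24 → go left; 17 > 16 → go right; 17 < 19 → go left. Place as left child of 19.
Insert 20: 20 < 25 → go left; 20 < 24 → go left; 20 > 16 → go right; 20 > 19 → go right; 20 < 21 → go left. Place as left child of 21.
Insert 23: 23 < 25 → go left; 23 < 24 → go left; 23 > 16 → go right; 23 > 19 → go right; 23 > 21 → go right; 23 > 22 → go right. Place as right child of 22.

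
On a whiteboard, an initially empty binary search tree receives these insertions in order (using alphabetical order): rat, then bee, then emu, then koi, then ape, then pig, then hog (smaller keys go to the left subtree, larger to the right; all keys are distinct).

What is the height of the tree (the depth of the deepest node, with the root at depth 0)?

4

rat: root
bee: left child of rat (depth 1)
emu: right child of bee (depth 2)
koi: right child of emu (depth 3)
ape: left child of bee (depth 2)
pig: right child of koi (depth 4)
hog: left child of koi (depth 4)

The deepest node is pig at depth 4.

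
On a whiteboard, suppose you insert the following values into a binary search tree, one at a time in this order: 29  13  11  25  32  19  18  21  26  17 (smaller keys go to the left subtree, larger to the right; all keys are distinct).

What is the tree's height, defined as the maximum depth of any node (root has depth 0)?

Resulting structure (node: left, right):
  29: L=13, R=32
  13: L=11, R=25
  11: L=–, R=–
  25: L=19, R=26
  32: L=–, R=–
  19: L=18, R=21
  18: L=17, R=–
  21: L=–, R=–
  26: L=–, R=–
  17: L=–, R=–

The deepest node is 17 at depth 5.

5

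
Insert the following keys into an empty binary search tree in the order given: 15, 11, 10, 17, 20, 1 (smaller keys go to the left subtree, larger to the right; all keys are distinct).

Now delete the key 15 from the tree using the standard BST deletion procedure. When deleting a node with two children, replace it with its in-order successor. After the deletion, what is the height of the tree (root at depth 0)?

Insert 15: tree is empty, so 15 becomes the root.
Insert 11: 11 < 15 → go left. Place as left child of 15.
Insert 10: 10 < 15 → go left; 10 < 11 → go left. Place as left child of 11.
Insert 17: 17 > 15 → go right. Place as right child of 15.
Insert 20: 20 > 15 → go right; 20 > 17 → go right. Place as right child of 17.
Insert 1: 1 < 15 → go left; 1 < 11 → go left; 1 < 10 → go left. Place as left child of 10.

Delete 15 (two children — replace with in-order successor).
After deletion, deepest node is 1 at depth 3.

3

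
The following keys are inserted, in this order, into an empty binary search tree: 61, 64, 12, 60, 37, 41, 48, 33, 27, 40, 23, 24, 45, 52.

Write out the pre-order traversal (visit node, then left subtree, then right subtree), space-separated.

61: root
64: right child of 61 (depth 1)
12: left child of 61 (depth 1)
60: right child of 12 (depth 2)
37: left child of 60 (depth 3)
41: right child of 37 (depth 4)
48: right child of 41 (depth 5)
33: left child of 37 (depth 4)
27: left child of 33 (depth 5)
40: left child of 41 (depth 5)
23: left child of 27 (depth 6)
24: right child of 23 (depth 7)
45: left child of 48 (depth 6)
52: right child of 48 (depth 6)

61 12 60 37 33 27 23 24 41 40 48 45 52 64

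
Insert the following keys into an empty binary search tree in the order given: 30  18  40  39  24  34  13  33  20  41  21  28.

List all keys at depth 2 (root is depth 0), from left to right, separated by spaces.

30: root
18: left child of 30 (depth 1)
40: right child of 30 (depth 1)
39: left child of 40 (depth 2)
24: right child of 18 (depth 2)
34: left child of 39 (depth 3)
13: left child of 18 (depth 2)
33: left child of 34 (depth 4)
20: left child of 24 (depth 3)
41: right child of 40 (depth 2)
21: right child of 20 (depth 4)
28: right child of 24 (depth 3)

13 24 39 41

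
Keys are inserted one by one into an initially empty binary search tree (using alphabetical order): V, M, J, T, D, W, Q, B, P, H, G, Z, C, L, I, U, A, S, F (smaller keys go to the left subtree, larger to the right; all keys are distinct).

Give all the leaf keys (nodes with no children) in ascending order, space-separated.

Insert V: tree is empty, so V becomes the root.
Insert M: M < V → go left. Place as left child of V.
Insert J: J < V → go left; J < M → go left. Place as left child of M.
Insert T: T < V → go left; T > M → go right. Place as right child of M.
Insert D: D < V → go left; D < M → go left; D < J → go left. Place as left child of J.
Insert W: W > V → go right. Place as right child of V.
Insert Q: Q < V → go left; Q > M → go right; Q < T → go left. Place as left child of T.
Insert B: B < V → go left; B < M → go left; B < J → go left; B < D → go left. Place as left child of D.
Insert P: P < V → go left; P > M → go right; P < T → go left; P < Q → go left. Place as left child of Q.
Insert H: H < V → go left; H < M → go left; H < J → go left; H > D → go right. Place as right child of D.
Insert G: G < V → go left; G < M → go left; G < J → go left; G > D → go right; G < H → go left. Place as left child of H.
Insert Z: Z > V → go right; Z > W → go right. Place as right child of W.
Insert C: C < V → go left; C < M → go left; C < J → go left; C < D → go left; C > B → go right. Place as right child of B.
Insert L: L < V → go left; L < M → go left; L > J → go right. Place as right child of J.
Insert I: I < V → go left; I < M → go left; I < J → go left; I > D → go right; I > H → go right. Place as right child of H.
Insert U: U < V → go left; U > M → go right; U > T → go right. Place as right child of T.
Insert A: A < V → go left; A < M → go left; A < J → go left; A < D → go left; A < B → go left. Place as left child of B.
Insert S: S < V → go left; S > M → go right; S < T → go left; S > Q → go right. Place as right child of Q.
Insert F: F < V → go left; F < M → go left; F < J → go left; F > D → go right; F < H → go left; F < G → go left. Place as left child of G.

A C F I L P S U Z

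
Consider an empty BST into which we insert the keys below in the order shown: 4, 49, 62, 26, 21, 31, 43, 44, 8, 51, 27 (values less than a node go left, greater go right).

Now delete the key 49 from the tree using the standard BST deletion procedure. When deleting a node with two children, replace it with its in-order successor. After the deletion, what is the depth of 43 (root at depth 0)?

Resulting structure (node: left, right):
  4: L=–, R=49
  49: L=26, R=62
  62: L=51, R=–
  26: L=21, R=31
  21: L=8, R=–
  31: L=27, R=43
  43: L=–, R=44
  44: L=–, R=–
  8: L=–, R=–
  51: L=–, R=–
  27: L=–, R=–

Delete 49 (two children — replace with in-order successor).
After deletion, path to 43: 4 → 51 → 26 → 31 → 43.

4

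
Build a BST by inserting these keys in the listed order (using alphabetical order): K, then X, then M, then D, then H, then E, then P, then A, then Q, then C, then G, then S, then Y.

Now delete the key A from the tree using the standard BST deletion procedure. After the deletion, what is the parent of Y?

Insert K: tree is empty, so K becomes the root.
Insert X: X > K → go right. Place as right child of K.
Insert M: M > K → go right; M < X → go left. Place as left child of X.
Insert D: D < K → go left. Place as left child of K.
Insert H: H < K → go left; H > D → go right. Place as right child of D.
Insert E: E < K → go left; E > D → go right; E < H → go left. Place as left child of H.
Insert P: P > K → go right; P < X → go left; P > M → go right. Place as right child of M.
Insert A: A < K → go left; A < D → go left. Place as left child of D.
Insert Q: Q > K → go right; Q < X → go left; Q > M → go right; Q > P → go right. Place as right child of P.
Insert C: C < K → go left; C < D → go left; C > A → go right. Place as right child of A.
Insert G: G < K → go left; G > D → go right; G < H → go left; G > E → go right. Place as right child of E.
Insert S: S > K → go right; S < X → go left; S > M → go right; S > P → go right; S > Q → go right. Place as right child of Q.
Insert Y: Y > K → go right; Y > X → go right. Place as right child of X.

Delete A (at most one child — splice it out).
After deletion, Y's parent is X.

X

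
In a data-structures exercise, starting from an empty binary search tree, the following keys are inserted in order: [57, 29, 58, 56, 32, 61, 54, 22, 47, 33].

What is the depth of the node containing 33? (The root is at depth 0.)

6

Insert 57: tree is empty, so 57 becomes the root.
Insert 29: 29 < 57 → go left. Place as left child of 57.
Insert 58: 58 > 57 → go right. Place as right child of 57.
Insert 56: 56 < 57 → go left; 56 > 29 → go right. Place as right child of 29.
Insert 32: 32 < 57 → go left; 32 > 29 → go right; 32 < 56 → go left. Place as left child of 56.
Insert 61: 61 > 57 → go right; 61 > 58 → go right. Place as right child of 58.
Insert 54: 54 < 57 → go left; 54 > 29 → go right; 54 < 56 → go left; 54 > 32 → go right. Place as right child of 32.
Insert 22: 22 < 57 → go left; 22 < 29 → go left. Place as left child of 29.
Insert 47: 47 < 57 → go left; 47 > 29 → go right; 47 < 56 → go left; 47 > 32 → go right; 47 < 54 → go left. Place as left child of 54.
Insert 33: 33 < 57 → go left; 33 > 29 → go right; 33 < 56 → go left; 33 > 32 → go right; 33 < 54 → go left; 33 < 47 → go left. Place as left child of 47.

Path to 33: 57 → 29 → 56 → 32 → 54 → 47 → 33, which is 6 edges.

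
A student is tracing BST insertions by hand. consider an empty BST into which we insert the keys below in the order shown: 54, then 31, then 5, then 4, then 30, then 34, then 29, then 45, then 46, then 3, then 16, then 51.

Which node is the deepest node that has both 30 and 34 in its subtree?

Insert 54: tree is empty, so 54 becomes the root.
Insert 31: 31 < 54 → go left. Place as left child of 54.
Insert 5: 5 < 54 → go left; 5 < 31 → go left. Place as left child of 31.
Insert 4: 4 < 54 → go left; 4 < 31 → go left; 4 < 5 → go left. Place as left child of 5.
Insert 30: 30 < 54 → go left; 30 < 31 → go left; 30 > 5 → go right. Place as right child of 5.
Insert 34: 34 < 54 → go left; 34 > 31 → go right. Place as right child of 31.
Insert 29: 29 < 54 → go left; 29 < 31 → go left; 29 > 5 → go right; 29 < 30 → go left. Place as left child of 30.
Insert 45: 45 < 54 → go left; 45 > 31 → go right; 45 > 34 → go right. Place as right child of 34.
Insert 46: 46 < 54 → go left; 46 > 31 → go right; 46 > 34 → go right; 46 > 45 → go right. Place as right child of 45.
Insert 3: 3 < 54 → go left; 3 < 31 → go left; 3 < 5 → go left; 3 < 4 → go left. Place as left child of 4.
Insert 16: 16 < 54 → go left; 16 < 31 → go left; 16 > 5 → go right; 16 < 30 → go left; 16 < 29 → go left. Place as left child of 29.
Insert 51: 51 < 54 → go left; 51 > 31 → go right; 51 > 34 → go right; 51 > 45 → go right; 51 > 46 → go right. Place as right child of 46.

Path to 30: 54 → 31 → 5 → 30
Path to 34: 54 → 31 → 34
The paths share a prefix ending at 31, then split left and right.

31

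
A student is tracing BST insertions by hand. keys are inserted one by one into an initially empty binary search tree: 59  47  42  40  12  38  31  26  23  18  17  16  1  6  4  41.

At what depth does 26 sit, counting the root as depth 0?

59: root
47: left child of 59 (depth 1)
42: left child of 47 (depth 2)
40: left child of 42 (depth 3)
12: left child of 40 (depth 4)
38: right child of 12 (depth 5)
31: left child of 38 (depth 6)
26: left child of 31 (depth 7)
23: left child of 26 (depth 8)
18: left child of 23 (depth 9)
17: left child of 18 (depth 10)
16: left child of 17 (depth 11)
1: left child of 12 (depth 5)
6: right child of 1 (depth 6)
4: left child of 6 (depth 7)
41: right child of 40 (depth 4)

Path to 26: 59 → 47 → 42 → 40 → 12 → 38 → 31 → 26, which is 7 edges.

7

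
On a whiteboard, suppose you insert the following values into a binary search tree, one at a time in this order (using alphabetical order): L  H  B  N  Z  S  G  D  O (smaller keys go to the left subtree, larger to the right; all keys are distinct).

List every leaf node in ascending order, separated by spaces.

L: root
H: left child of L (depth 1)
B: left child of H (depth 2)
N: right child of L (depth 1)
Z: right child of N (depth 2)
S: left child of Z (depth 3)
G: right child of B (depth 3)
D: left child of G (depth 4)
O: left child of S (depth 4)

D O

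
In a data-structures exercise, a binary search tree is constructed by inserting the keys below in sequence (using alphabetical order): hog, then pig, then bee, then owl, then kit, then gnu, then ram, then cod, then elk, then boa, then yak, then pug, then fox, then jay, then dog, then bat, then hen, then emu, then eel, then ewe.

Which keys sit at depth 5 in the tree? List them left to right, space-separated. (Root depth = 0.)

Resulting structure (node: left, right):
  hog: L=bee, R=pig
  pig: L=owl, R=ram
  bee: L=bat, R=gnu
  owl: L=kit, R=–
  kit: L=jay, R=–
  gnu: L=cod, R=hen
  ram: L=pug, R=yak
  cod: L=boa, R=elk
  elk: L=dog, R=fox
  boa: L=–, R=–
  yak: L=–, R=–
  pug: L=–, R=–
  fox: L=emu, R=–
  jay: L=–, R=–
  dog: L=–, R=eel
  bat: L=–, R=–
  hen: L=–, R=–
  emu: L=–, R=ewe
  eel: L=–, R=–
  ewe: L=–, R=–

dog fox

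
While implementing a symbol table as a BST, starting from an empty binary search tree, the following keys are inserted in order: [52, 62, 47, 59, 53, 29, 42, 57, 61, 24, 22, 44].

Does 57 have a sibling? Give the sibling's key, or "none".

52: root
62: right child of 52 (depth 1)
47: left child of 52 (depth 1)
59: left child of 62 (depth 2)
53: left child of 59 (depth 3)
29: left child of 47 (depth 2)
42: right child of 29 (depth 3)
57: right child of 53 (depth 4)
61: right child of 59 (depth 3)
24: left child of 29 (depth 3)
22: left child of 24 (depth 4)
44: right child of 42 (depth 4)

57's parent is 53, which has only one child.

none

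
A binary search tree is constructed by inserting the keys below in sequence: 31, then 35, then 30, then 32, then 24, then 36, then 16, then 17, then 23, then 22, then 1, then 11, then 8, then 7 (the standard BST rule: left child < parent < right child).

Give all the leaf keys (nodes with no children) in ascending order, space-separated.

7 22 32 36

31: root
35: right child of 31 (depth 1)
30: left child of 31 (depth 1)
32: left child of 35 (depth 2)
24: left child of 30 (depth 2)
36: right child of 35 (depth 2)
16: left child of 24 (depth 3)
17: right child of 16 (depth 4)
23: right child of 17 (depth 5)
22: left child of 23 (depth 6)
1: left child of 16 (depth 4)
11: right child of 1 (depth 5)
8: left child of 11 (depth 6)
7: left child of 8 (depth 7)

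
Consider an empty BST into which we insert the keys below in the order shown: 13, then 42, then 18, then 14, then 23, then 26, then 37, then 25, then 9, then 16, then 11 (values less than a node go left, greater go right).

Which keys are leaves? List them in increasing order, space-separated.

11 16 25 37

Resulting structure (node: left, right):
  13: L=9, R=42
  42: L=18, R=–
  18: L=14, R=23
  14: L=–, R=16
  23: L=–, R=26
  26: L=25, R=37
  37: L=–, R=–
  25: L=–, R=–
  9: L=–, R=11
  16: L=–, R=–
  11: L=–, R=–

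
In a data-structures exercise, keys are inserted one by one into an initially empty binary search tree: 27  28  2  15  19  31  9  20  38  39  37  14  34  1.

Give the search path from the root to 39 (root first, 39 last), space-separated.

27 28 31 38 39

Resulting structure (node: left, right):
  27: L=2, R=28
  28: L=–, R=31
  2: L=1, R=15
  15: L=9, R=19
  19: L=–, R=20
  31: L=–, R=38
  9: L=–, R=14
  20: L=–, R=–
  38: L=37, R=39
  39: L=–, R=–
  37: L=34, R=–
  14: L=–, R=–
  34: L=–, R=–
  1: L=–, R=–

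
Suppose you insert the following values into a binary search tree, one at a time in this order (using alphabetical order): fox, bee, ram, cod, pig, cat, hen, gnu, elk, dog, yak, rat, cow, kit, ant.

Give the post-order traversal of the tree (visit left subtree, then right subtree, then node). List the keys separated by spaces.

Resulting structure (node: left, right):
  fox: L=bee, R=ram
  bee: L=ant, R=cod
  ram: L=pig, R=yak
  cod: L=cat, R=elk
  pig: L=hen, R=–
  cat: L=–, R=–
  hen: L=gnu, R=kit
  gnu: L=–, R=–
  elk: L=dog, R=–
  dog: L=cow, R=–
  yak: L=rat, R=–
  rat: L=–, R=–
  cow: L=–, R=–
  kit: L=–, R=–
  ant: L=–, R=–

ant cat cow dog elk cod bee gnu kit hen pig rat yak ram fox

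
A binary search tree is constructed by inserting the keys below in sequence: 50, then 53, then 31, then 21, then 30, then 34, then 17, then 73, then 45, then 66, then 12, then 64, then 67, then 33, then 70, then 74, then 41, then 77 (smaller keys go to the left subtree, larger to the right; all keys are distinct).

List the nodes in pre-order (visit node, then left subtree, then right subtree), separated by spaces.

50 31 21 17 12 30 34 33 45 41 53 73 66 64 67 70 74 77

50: root
53: right child of 50 (depth 1)
31: left child of 50 (depth 1)
21: left child of 31 (depth 2)
30: right child of 21 (depth 3)
34: right child of 31 (depth 2)
17: left child of 21 (depth 3)
73: right child of 53 (depth 2)
45: right child of 34 (depth 3)
66: left child of 73 (depth 3)
12: left child of 17 (depth 4)
64: left child of 66 (depth 4)
67: right child of 66 (depth 4)
33: left child of 34 (depth 3)
70: right child of 67 (depth 5)
74: right child of 73 (depth 3)
41: left child of 45 (depth 4)
77: right child of 74 (depth 4)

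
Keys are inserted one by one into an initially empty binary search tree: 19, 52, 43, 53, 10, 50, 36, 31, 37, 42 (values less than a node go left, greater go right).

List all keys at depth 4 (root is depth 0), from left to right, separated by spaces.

31 37

19: root
52: right child of 19 (depth 1)
43: left child of 52 (depth 2)
53: right child of 52 (depth 2)
10: left child of 19 (depth 1)
50: right child of 43 (depth 3)
36: left child of 43 (depth 3)
31: left child of 36 (depth 4)
37: right child of 36 (depth 4)
42: right child of 37 (depth 5)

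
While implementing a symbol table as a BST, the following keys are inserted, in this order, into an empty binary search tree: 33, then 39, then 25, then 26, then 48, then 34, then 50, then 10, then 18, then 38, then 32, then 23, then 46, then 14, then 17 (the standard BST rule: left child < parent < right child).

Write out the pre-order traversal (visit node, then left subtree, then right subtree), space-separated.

33: root
39: right child of 33 (depth 1)
25: left child of 33 (depth 1)
26: right child of 25 (depth 2)
48: right child of 39 (depth 2)
34: left child of 39 (depth 2)
50: right child of 48 (depth 3)
10: left child of 25 (depth 2)
18: right child of 10 (depth 3)
38: right child of 34 (depth 3)
32: right child of 26 (depth 3)
23: right child of 18 (depth 4)
46: left child of 48 (depth 3)
14: left child of 18 (depth 4)
17: right child of 14 (depth 5)

33 25 10 18 14 17 23 26 32 39 34 38 48 46 50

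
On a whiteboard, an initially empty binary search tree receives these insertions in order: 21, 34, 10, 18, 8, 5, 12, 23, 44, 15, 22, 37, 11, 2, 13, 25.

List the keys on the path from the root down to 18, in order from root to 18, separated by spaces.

21 10 18

Insert 21: tree is empty, so 21 becomes the root.
Insert 34: 34 > 21 → go right. Place as right child of 21.
Insert 10: 10 < 21 → go left. Place as left child of 21.
Insert 18: 18 < 21 → go left; 18 > 10 → go right. Place as right child of 10.
Insert 8: 8 < 21 → go left; 8 < 10 → go left. Place as left child of 10.
Insert 5: 5 < 21 → go left; 5 < 10 → go left; 5 < 8 → go left. Place as left child of 8.
Insert 12: 12 < 21 → go left; 12 > 10 → go right; 12 < 18 → go left. Place as left child of 18.
Insert 23: 23 > 21 → go right; 23 < 34 → go left. Place as left child of 34.
Insert 44: 44 > 21 → go right; 44 > 34 → go right. Place as right child of 34.
Insert 15: 15 < 21 → go left; 15 > 10 → go right; 15 < 18 → go left; 15 > 12 → go right. Place as right child of 12.
Insert 22: 22 > 21 → go right; 22 < 34 → go left; 22 < 23 → go left. Place as left child of 23.
Insert 37: 37 > 21 → go right; 37 > 34 → go right; 37 < 44 → go left. Place as left child of 44.
Insert 11: 11 < 21 → go left; 11 > 10 → go right; 11 < 18 → go left; 11 < 12 → go left. Place as left child of 12.
Insert 2: 2 < 21 → go left; 2 < 10 → go left; 2 < 8 → go left; 2 < 5 → go left. Place as left child of 5.
Insert 13: 13 < 21 → go left; 13 > 10 → go right; 13 < 18 → go left; 13 > 12 → go right; 13 < 15 → go left. Place as left child of 15.
Insert 25: 25 > 21 → go right; 25 < 34 → go left; 25 > 23 → go right. Place as right child of 23.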